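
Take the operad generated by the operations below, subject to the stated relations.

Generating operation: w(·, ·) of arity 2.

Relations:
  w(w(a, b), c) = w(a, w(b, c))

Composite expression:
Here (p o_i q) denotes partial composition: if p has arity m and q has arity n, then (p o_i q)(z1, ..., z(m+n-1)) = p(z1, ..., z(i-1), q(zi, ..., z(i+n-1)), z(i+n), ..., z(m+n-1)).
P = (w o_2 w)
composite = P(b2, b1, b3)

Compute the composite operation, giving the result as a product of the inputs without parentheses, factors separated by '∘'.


b2 ∘ b1 ∘ b3

The w-tree's shape is irrelevant; the b-reading-order decides.
w(b1, b3) flattens to b1 ∘ b3
w(b2, w(b1, b3)) flattens to b2 ∘ b1 ∘ b3


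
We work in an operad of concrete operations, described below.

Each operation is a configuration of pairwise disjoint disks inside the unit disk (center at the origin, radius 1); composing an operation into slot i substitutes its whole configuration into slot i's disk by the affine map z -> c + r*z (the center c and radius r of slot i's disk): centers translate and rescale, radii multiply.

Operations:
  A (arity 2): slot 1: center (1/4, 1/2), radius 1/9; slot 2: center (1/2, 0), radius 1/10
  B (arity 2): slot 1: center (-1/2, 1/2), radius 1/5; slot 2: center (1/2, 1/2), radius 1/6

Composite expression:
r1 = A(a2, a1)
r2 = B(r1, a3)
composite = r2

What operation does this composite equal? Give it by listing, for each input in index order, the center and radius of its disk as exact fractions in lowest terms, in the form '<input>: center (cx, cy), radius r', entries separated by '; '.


Follow each a-input down from B: c' goes to c + r*c', radius to r*r'.
input a2: applying the 2 nested substitutions gives center (-9/20, 3/5), radius 1/45
input a1: applying the 2 nested substitutions gives center (-2/5, 1/2), radius 1/50
input a3: applying the 1 nested substitution gives center (1/2, 1/2), radius 1/6

a1: center (-2/5, 1/2), radius 1/50; a2: center (-9/20, 3/5), radius 1/45; a3: center (1/2, 1/2), radius 1/6


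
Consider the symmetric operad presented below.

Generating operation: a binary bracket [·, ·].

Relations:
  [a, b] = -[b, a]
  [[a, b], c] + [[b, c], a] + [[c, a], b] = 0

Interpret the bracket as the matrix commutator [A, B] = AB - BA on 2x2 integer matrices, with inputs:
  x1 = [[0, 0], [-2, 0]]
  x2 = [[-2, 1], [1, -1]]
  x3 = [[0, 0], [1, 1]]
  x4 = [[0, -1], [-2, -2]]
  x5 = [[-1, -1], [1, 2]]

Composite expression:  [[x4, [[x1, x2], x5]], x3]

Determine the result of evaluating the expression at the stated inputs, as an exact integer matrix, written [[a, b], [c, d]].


[[-4, -4], [-16, 4]]

[x1, x2] = [[2, 0], [2, -2]]
[[x1, x2], x5] = [[2, -4], [-10, -2]]
[x4, [[x1, x2], x5]] = [[2, -4], [12, -2]]
[[x4, [[x1, x2], x5]], x3] = [[-4, -4], [-16, 4]]


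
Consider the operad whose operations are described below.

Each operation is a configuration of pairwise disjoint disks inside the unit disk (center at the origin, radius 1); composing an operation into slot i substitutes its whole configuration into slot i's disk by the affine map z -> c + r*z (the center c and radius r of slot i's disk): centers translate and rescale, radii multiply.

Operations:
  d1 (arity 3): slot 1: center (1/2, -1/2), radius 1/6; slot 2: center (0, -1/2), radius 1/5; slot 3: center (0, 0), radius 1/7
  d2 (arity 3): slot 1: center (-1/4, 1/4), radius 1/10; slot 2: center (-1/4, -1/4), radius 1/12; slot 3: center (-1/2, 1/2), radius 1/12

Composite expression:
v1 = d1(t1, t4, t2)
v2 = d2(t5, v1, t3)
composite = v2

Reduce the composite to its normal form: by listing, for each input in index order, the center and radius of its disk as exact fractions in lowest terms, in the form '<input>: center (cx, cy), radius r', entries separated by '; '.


Affine substitution under d2: radii multiply and t-centers shift.
t5 passes through 1 substitution, ending at center (-1/4, 1/4), radius 1/10
t1 passes through 2 substitutions, ending at center (-5/24, -7/24), radius 1/72
t4 passes through 2 substitutions, ending at center (-1/4, -7/24), radius 1/60
t2 passes through 2 substitutions, ending at center (-1/4, -1/4), radius 1/84
t3 passes through 1 substitution, ending at center (-1/2, 1/2), radius 1/12

t1: center (-5/24, -7/24), radius 1/72; t2: center (-1/4, -1/4), radius 1/84; t3: center (-1/2, 1/2), radius 1/12; t4: center (-1/4, -7/24), radius 1/60; t5: center (-1/4, 1/4), radius 1/10


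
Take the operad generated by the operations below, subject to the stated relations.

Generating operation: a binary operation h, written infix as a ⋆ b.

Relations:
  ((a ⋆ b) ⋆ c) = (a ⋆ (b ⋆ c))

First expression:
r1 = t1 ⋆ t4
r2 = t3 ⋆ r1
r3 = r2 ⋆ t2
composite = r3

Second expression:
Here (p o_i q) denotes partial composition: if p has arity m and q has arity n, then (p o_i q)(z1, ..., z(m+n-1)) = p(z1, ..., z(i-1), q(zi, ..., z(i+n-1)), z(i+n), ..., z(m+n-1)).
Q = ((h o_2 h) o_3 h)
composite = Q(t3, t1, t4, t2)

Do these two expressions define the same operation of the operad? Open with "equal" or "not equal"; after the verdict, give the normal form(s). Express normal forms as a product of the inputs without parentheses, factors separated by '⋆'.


equal; the common form is t3 ⋆ t1 ⋆ t4 ⋆ t2

Reducing the first expression gives t3 ⋆ t1 ⋆ t4 ⋆ t2
Reducing the second expression gives t3 ⋆ t1 ⋆ t4 ⋆ t2
Same normal form: equal.


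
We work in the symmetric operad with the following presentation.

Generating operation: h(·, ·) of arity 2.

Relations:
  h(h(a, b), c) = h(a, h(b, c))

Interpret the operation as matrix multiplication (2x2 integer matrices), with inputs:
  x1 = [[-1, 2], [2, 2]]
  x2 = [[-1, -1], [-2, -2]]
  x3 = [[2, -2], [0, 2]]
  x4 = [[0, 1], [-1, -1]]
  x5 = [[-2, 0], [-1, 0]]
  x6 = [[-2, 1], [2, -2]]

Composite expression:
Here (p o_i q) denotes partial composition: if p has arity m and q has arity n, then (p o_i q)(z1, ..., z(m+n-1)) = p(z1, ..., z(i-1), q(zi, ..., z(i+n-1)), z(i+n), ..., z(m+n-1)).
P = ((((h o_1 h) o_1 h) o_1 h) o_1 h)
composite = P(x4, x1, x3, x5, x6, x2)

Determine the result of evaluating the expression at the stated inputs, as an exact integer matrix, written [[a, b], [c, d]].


[[0, 0], [0, 0]]


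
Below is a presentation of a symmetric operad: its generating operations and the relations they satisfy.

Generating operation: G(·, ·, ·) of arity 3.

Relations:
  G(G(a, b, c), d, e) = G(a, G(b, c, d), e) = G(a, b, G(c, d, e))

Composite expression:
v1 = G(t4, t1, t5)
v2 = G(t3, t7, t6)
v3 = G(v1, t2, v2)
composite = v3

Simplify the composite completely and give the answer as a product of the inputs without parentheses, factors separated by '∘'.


Every regrouping of G is equal, so read the t-inputs in written order.
G(t4, t1, t5) collapses to t4 ∘ t1 ∘ t5
G(t3, t7, t6) collapses to t3 ∘ t7 ∘ t6
G(G(t4, t1, t5), t2, G(t3, t7, t6)) collapses to t4 ∘ t1 ∘ t5 ∘ t2 ∘ t3 ∘ t7 ∘ t6

t4 ∘ t1 ∘ t5 ∘ t2 ∘ t3 ∘ t7 ∘ t6


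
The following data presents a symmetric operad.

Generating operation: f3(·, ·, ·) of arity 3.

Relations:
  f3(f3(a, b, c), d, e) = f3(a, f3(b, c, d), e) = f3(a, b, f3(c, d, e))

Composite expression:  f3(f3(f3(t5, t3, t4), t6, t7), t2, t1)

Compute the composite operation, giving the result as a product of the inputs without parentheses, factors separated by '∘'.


t5 ∘ t3 ∘ t4 ∘ t6 ∘ t7 ∘ t2 ∘ t1

Key point: f3 is associative — brackets drop, the t-order remains.
f3(t5, t3, t4) collapses to t5 ∘ t3 ∘ t4
f3(f3(t5, t3, t4), t6, t7) collapses to t5 ∘ t3 ∘ t4 ∘ t6 ∘ t7
f3(f3(f3(t5, t3, t4), t6, t7), t2, t1) collapses to t5 ∘ t3 ∘ t4 ∘ t6 ∘ t7 ∘ t2 ∘ t1


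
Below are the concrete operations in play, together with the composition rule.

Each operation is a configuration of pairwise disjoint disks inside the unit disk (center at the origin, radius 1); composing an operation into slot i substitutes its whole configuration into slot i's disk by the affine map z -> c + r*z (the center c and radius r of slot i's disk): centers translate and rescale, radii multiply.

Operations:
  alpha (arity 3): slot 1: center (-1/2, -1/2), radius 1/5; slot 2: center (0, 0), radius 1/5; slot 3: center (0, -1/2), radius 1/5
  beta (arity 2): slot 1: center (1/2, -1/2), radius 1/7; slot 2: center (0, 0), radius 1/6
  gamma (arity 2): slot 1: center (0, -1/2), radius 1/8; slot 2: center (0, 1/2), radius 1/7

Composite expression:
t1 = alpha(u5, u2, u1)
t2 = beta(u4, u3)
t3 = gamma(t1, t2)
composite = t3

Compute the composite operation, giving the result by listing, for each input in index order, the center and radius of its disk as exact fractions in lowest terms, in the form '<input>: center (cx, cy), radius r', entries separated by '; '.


u1: center (0, -9/16), radius 1/40; u2: center (0, -1/2), radius 1/40; u3: center (0, 1/2), radius 1/42; u4: center (1/14, 3/7), radius 1/49; u5: center (-1/16, -9/16), radius 1/40

Follow each u-input down from gamma: c' goes to c + r*c', radius to r*r'.
tracing u5 down its 2-map path: center (-1/16, -9/16), radius 1/40
tracing u2 down its 2-map path: center (0, -1/2), radius 1/40
tracing u1 down its 2-map path: center (0, -9/16), radius 1/40
tracing u4 down its 2-map path: center (1/14, 3/7), radius 1/49
tracing u3 down its 2-map path: center (0, 1/2), radius 1/42


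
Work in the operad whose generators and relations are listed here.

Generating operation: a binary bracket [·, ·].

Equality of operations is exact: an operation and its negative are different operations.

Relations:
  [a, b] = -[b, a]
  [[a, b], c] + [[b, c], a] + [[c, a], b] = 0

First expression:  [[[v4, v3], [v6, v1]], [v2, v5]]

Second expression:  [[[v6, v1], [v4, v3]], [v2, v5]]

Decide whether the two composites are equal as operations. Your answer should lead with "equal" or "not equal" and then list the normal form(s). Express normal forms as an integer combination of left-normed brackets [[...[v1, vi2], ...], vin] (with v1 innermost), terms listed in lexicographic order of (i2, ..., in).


not equal: they reduce to -[[[[[v1, v6], v3], v4], v2], v5] + [[[[[v1, v6], v3], v4], v5], v2] + [[[[[v1, v6], v4], v3], v2], v5] - [[[[[v1, v6], v4], v3], v5], v2] and [[[[[v1, v6], v3], v4], v2], v5] - [[[[[v1, v6], v3], v4], v5], v2] - [[[[[v1, v6], v4], v3], v2], v5] + [[[[[v1, v6], v4], v3], v5], v2]

Normal form of the first expression: -[[[[[v1, v6], v3], v4], v2], v5] + [[[[[v1, v6], v3], v4], v5], v2] + [[[[[v1, v6], v4], v3], v2], v5] - [[[[[v1, v6], v4], v3], v5], v2]
Normal form of the second expression: [[[[[v1, v6], v3], v4], v2], v5] - [[[[[v1, v6], v3], v4], v5], v2] - [[[[[v1, v6], v4], v3], v2], v5] + [[[[[v1, v6], v4], v3], v5], v2]
The forms do not match — not equal.


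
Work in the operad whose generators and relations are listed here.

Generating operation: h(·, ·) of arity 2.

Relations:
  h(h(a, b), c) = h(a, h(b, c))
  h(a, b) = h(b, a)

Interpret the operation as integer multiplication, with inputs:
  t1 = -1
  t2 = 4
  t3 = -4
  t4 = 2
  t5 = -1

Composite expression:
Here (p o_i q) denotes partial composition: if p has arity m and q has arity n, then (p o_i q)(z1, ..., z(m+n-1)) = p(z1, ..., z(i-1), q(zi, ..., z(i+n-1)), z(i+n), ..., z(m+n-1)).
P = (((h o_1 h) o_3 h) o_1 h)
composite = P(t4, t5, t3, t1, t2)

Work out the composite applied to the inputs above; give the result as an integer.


-32

h(t4, t5) = -2
h(h(t4, t5), t3) = 8
h(t1, t2) = -4
h(h(h(t4, t5), t3), h(t1, t2)) = -32


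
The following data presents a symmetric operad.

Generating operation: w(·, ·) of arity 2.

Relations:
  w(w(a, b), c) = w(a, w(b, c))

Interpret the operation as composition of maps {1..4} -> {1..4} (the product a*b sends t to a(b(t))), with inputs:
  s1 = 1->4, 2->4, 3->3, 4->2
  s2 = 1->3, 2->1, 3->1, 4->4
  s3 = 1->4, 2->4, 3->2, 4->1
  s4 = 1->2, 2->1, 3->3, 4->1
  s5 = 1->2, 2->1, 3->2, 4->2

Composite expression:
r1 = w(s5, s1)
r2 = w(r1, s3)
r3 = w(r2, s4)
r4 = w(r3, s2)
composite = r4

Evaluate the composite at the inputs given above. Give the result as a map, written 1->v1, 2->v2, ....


1->2, 2->1, 3->1, 4->1

w(s5, s1) = 1->2, 2->2, 3->2, 4->1
w(w(s5, s1), s3) = 1->1, 2->1, 3->2, 4->2
w(w(w(s5, s1), s3), s4) = 1->1, 2->1, 3->2, 4->1
w(w(w(w(s5, s1), s3), s4), s2) = 1->2, 2->1, 3->1, 4->1


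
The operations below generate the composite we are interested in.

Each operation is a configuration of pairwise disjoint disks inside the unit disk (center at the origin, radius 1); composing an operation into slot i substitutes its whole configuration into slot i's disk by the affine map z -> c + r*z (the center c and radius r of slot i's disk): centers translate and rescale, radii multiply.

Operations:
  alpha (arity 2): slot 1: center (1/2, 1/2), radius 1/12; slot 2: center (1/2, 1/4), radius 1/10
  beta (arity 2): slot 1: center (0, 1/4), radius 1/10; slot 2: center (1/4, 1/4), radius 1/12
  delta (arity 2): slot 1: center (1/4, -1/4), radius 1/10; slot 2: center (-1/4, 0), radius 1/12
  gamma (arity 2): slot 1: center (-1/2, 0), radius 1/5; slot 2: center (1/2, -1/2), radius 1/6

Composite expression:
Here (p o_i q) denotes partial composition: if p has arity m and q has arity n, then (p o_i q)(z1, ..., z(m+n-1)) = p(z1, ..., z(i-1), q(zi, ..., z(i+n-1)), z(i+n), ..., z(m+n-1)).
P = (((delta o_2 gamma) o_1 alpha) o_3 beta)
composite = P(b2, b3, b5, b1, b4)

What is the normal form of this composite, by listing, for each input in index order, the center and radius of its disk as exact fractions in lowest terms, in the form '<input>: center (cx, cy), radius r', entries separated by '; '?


b1: center (-23/80, 1/240), radius 1/720; b2: center (3/10, -1/5), radius 1/120; b3: center (3/10, -9/40), radius 1/100; b4: center (-5/24, -1/24), radius 1/72; b5: center (-7/24, 1/240), radius 1/600

Below delta, radii multiply path by path; the b-disk centers shift.
for b2, the 2-step affine chain lands on center (3/10, -1/5), radius 1/120
for b3, the 2-step affine chain lands on center (3/10, -9/40), radius 1/100
for b5, the 3-step affine chain lands on center (-7/24, 1/240), radius 1/600
for b1, the 3-step affine chain lands on center (-23/80, 1/240), radius 1/720
for b4, the 2-step affine chain lands on center (-5/24, -1/24), radius 1/72


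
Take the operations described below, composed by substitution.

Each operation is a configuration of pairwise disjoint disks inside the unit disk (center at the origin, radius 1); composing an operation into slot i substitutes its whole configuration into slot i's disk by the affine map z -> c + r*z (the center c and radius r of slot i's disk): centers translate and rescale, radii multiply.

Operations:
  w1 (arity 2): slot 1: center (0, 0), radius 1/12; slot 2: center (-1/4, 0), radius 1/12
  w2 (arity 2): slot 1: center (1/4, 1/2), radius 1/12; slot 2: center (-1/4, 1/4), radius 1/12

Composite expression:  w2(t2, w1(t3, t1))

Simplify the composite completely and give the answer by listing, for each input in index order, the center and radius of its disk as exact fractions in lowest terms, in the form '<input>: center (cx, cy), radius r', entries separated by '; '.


Affine substitution under w2: radii multiply and t-centers shift.
input t2: applying the 1 nested substitution gives center (1/4, 1/2), radius 1/12
input t3: applying the 2 nested substitutions gives center (-1/4, 1/4), radius 1/144
input t1: applying the 2 nested substitutions gives center (-13/48, 1/4), radius 1/144

t1: center (-13/48, 1/4), radius 1/144; t2: center (1/4, 1/2), radius 1/12; t3: center (-1/4, 1/4), radius 1/144


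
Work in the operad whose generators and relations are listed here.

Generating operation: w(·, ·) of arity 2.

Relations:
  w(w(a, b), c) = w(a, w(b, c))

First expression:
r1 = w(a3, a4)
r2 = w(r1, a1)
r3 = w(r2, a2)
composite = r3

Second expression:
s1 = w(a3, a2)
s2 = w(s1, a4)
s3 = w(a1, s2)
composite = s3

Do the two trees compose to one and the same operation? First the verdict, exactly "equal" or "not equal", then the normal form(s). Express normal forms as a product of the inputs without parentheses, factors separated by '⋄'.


not equal: they reduce to a3 ⋄ a4 ⋄ a1 ⋄ a2 and a1 ⋄ a3 ⋄ a2 ⋄ a4

The first composite normalizes to a3 ⋄ a4 ⋄ a1 ⋄ a2
The second composite normalizes to a1 ⋄ a3 ⋄ a2 ⋄ a4
They disagree, so not equal.


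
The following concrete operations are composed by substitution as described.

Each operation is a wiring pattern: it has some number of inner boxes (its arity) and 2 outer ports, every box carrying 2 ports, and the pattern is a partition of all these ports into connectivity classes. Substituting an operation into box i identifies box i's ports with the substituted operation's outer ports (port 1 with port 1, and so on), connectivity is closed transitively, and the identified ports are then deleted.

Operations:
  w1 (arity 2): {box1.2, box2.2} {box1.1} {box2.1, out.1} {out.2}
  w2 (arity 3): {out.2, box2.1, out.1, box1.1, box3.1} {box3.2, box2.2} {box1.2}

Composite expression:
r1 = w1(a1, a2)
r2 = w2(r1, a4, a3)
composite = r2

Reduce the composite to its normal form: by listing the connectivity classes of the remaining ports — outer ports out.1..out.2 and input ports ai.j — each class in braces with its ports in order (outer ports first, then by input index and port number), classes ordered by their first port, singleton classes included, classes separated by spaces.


{out.1, out.2, a2.1, a3.1, a4.1} {a1.1} {a1.2, a2.2} {a3.2, a4.2}

Treat the ports identified at w2 as solder joints: merge, then drop.
through w1, on inputs (a1, a2): {out.1, a2.1} {out.2} {a1.1} {a1.2, a2.2} (out.j = stage outer ports)
through w2, on inputs (a1, a2, a4, a3): {out.1, out.2, a2.1, a3.1, a4.1} {a1.1} {a1.2, a2.2} {a3.2, a4.2} (out.j = stage outer ports)


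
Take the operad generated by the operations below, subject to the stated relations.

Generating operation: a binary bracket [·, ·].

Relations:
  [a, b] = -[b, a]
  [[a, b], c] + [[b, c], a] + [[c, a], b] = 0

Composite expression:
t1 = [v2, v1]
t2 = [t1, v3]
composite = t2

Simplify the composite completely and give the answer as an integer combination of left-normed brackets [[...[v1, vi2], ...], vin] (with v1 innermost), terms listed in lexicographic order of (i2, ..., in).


-[[v1, v2], v3]

Expand each bracket as ab - ba; the v1-initial words give the coefficients.
Composite bracket: [[v2, v1], v3]
The bracket unfolds into 4 signed words via [a, b] = ab - ba (2^2 = 4).
Keep just the words that open with v1:
  v1v2v3 (sign -1) contributes -[[v1, v2], v3]


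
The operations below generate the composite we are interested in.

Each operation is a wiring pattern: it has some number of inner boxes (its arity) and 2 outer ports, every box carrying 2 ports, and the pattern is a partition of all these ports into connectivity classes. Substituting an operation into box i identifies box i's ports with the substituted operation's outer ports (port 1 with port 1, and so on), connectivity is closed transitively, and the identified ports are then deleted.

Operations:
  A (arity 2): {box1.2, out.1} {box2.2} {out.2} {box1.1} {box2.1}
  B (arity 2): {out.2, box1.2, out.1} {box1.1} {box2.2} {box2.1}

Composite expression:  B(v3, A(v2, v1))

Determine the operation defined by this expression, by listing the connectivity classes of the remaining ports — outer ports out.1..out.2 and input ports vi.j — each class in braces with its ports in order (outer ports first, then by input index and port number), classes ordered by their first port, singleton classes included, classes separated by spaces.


{out.1, out.2, v3.2} {v1.1} {v1.2} {v2.1} {v2.2} {v3.1}

Substituting into B glues patterns; closure does the rest.
the subtree at A composes to {out.1, v2.2} {out.2} {v1.1} {v1.2} {v2.1} on (v2, v1); out.j = own outer ports
the subtree at B composes to {out.1, out.2, v3.2} {v1.1} {v1.2} {v2.1} {v2.2} {v3.1} on (v3, v2, v1); out.j = own outer ports


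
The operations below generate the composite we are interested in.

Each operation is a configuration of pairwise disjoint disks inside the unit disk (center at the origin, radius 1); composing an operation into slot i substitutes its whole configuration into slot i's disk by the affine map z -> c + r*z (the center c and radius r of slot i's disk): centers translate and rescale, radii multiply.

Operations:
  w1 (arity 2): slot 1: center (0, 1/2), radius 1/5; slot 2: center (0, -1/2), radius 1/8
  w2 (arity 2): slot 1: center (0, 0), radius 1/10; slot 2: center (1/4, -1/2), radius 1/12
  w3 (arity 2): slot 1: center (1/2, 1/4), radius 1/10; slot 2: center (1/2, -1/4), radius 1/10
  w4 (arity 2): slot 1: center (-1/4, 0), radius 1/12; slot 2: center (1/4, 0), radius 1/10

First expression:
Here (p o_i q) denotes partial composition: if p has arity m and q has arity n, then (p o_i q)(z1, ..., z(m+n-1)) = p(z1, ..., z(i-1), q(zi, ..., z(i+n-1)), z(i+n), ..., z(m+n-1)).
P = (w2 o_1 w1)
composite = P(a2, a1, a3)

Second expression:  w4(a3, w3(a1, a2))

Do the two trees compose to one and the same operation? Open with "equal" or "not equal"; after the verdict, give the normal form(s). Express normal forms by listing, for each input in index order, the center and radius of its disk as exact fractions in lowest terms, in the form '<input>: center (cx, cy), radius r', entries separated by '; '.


In normal form, the first expression is a1: center (0, -1/20), radius 1/80; a2: center (0, 1/20), radius 1/50; a3: center (1/4, -1/2), radius 1/12
In normal form, the second expression is a1: center (3/10, 1/40), radius 1/100; a2: center (3/10, -1/40), radius 1/100; a3: center (-1/4, 0), radius 1/12
No match — not equal.

not equal — first a1: center (0, -1/20), radius 1/80; a2: center (0, 1/20), radius 1/50; a3: center (1/4, -1/2), radius 1/12, second a1: center (3/10, 1/40), radius 1/100; a2: center (3/10, -1/40), radius 1/100; a3: center (-1/4, 0), radius 1/12


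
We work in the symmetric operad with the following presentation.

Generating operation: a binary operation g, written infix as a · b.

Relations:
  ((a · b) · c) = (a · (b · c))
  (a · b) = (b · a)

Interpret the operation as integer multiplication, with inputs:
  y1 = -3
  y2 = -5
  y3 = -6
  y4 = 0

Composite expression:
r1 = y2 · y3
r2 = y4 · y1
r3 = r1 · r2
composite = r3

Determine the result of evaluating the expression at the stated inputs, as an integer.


(y2 · y3) = 30
(y4 · y1) = 0
((y2 · y3) · (y4 · y1)) = 0

0


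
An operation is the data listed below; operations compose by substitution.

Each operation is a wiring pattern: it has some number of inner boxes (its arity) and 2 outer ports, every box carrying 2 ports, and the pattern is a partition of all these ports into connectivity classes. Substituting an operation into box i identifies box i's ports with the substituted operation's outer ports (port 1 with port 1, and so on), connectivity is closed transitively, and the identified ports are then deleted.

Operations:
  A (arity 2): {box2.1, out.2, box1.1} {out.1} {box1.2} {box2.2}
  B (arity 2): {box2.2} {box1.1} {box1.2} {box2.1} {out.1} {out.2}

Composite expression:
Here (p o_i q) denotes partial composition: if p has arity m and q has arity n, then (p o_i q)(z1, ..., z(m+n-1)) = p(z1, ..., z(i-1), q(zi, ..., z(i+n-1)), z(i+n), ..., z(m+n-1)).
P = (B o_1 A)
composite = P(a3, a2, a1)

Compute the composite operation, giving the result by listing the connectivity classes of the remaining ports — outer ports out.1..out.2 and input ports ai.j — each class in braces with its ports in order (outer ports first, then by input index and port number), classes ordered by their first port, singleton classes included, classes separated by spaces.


{out.1} {out.2} {a1.1} {a1.2} {a2.1, a3.1} {a2.2} {a3.2}

Reachability decides: close wires over B-identified ports.
after A, the pattern on (a3, a2) reads {out.1} {out.2, a2.1, a3.1} {a2.2} {a3.2} (out.j = its outer ports)
after B, the pattern on (a3, a2, a1) reads {out.1} {out.2} {a1.1} {a1.2} {a2.1, a3.1} {a2.2} {a3.2} (out.j = its outer ports)


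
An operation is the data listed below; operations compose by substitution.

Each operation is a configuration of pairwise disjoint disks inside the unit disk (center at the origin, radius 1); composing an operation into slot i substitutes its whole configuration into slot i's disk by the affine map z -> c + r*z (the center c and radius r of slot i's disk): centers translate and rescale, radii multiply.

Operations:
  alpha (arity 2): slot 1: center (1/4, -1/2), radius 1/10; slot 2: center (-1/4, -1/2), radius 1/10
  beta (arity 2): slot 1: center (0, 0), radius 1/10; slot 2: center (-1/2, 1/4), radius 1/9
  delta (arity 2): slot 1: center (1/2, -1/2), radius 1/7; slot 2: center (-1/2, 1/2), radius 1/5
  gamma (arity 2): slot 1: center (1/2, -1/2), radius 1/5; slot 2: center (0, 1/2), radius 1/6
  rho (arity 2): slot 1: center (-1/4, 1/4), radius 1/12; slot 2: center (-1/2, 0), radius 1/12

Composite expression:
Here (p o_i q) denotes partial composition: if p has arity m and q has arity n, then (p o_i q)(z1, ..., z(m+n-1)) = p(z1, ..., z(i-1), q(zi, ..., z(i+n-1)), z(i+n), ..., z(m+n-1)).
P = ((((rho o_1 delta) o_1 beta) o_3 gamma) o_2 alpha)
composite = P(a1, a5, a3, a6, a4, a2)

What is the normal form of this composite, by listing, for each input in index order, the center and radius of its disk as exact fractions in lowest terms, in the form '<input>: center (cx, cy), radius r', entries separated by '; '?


a1: center (-5/24, 5/24), radius 1/840; a2: center (-1/2, 0), radius 1/12; a3: center (-649/3024, 91/432), radius 1/7560; a4: center (-7/24, 3/10), radius 1/360; a5: center (-647/3024, 91/432), radius 1/7560; a6: center (-17/60, 17/60), radius 1/300

Each a-disk chains the slot maps above it in rho; radii multiply.
for a1, the 3-step affine chain lands on center (-5/24, 5/24), radius 1/840
for a5, the 4-step affine chain lands on center (-647/3024, 91/432), radius 1/7560
for a3, the 4-step affine chain lands on center (-649/3024, 91/432), radius 1/7560
for a6, the 3-step affine chain lands on center (-17/60, 17/60), radius 1/300
for a4, the 3-step affine chain lands on center (-7/24, 3/10), radius 1/360
for a2, the 1-step affine chain lands on center (-1/2, 0), radius 1/12


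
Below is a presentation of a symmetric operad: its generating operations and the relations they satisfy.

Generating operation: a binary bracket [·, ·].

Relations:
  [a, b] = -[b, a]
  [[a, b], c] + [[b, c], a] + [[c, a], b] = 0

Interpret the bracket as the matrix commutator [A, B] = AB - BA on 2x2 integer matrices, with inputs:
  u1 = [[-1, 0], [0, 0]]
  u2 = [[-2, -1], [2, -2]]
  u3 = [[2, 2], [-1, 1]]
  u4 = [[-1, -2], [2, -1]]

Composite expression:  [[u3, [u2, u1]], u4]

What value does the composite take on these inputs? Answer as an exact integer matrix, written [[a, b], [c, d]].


[[2, 20], [20, -2]]

[u2, u1] = [[0, -1], [-2, 0]]
[u3, [u2, u1]] = [[-5, -1], [2, 5]]
[[u3, [u2, u1]], u4] = [[2, 20], [20, -2]]


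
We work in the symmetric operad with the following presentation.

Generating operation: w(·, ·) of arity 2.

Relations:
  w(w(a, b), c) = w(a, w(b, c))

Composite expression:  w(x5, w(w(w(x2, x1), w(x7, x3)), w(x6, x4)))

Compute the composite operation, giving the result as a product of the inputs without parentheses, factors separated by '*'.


x5 * x2 * x1 * x7 * x3 * x6 * x4

Every regrouping of w is equal, so read the x-inputs in written order.
w(x2, x1) collapses to x2 * x1
w(x7, x3) collapses to x7 * x3
w(w(x2, x1), w(x7, x3)) collapses to x2 * x1 * x7 * x3
w(x6, x4) collapses to x6 * x4
w(w(w(x2, x1), w(x7, x3)), w(x6, x4)) collapses to x2 * x1 * x7 * x3 * x6 * x4
w(x5, w(w(w(x2, x1), w(x7, x3)), w(x6, x4))) collapses to x5 * x2 * x1 * x7 * x3 * x6 * x4


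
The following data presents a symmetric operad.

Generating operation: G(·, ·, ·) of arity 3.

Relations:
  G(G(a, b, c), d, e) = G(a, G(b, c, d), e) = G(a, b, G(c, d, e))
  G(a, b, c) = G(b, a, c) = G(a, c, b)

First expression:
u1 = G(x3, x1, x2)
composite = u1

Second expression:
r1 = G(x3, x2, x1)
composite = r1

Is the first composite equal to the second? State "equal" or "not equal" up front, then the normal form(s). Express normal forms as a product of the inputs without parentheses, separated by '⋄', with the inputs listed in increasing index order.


equal; both compose to x1 ⋄ x2 ⋄ x3


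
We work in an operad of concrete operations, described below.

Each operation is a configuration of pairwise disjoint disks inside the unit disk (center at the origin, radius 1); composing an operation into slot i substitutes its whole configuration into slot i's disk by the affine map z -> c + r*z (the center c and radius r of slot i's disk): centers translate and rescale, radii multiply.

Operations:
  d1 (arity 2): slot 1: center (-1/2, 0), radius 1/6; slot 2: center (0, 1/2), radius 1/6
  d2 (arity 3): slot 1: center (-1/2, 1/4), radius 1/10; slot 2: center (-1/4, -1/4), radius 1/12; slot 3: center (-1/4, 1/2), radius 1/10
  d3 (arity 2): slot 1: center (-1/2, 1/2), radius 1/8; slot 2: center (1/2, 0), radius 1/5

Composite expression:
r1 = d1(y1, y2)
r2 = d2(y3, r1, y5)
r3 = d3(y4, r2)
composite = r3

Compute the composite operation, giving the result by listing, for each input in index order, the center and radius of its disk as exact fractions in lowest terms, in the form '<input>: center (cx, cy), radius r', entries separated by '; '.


y1: center (53/120, -1/20), radius 1/360; y2: center (9/20, -1/24), radius 1/360; y3: center (2/5, 1/20), radius 1/50; y4: center (-1/2, 1/2), radius 1/8; y5: center (9/20, 1/10), radius 1/50

Only the slot chain above each y matters under d3; compose those maps.
for y4, the 1-step affine chain lands on center (-1/2, 1/2), radius 1/8
for y3, the 2-step affine chain lands on center (2/5, 1/20), radius 1/50
for y1, the 3-step affine chain lands on center (53/120, -1/20), radius 1/360
for y2, the 3-step affine chain lands on center (9/20, -1/24), radius 1/360
for y5, the 2-step affine chain lands on center (9/20, 1/10), radius 1/50


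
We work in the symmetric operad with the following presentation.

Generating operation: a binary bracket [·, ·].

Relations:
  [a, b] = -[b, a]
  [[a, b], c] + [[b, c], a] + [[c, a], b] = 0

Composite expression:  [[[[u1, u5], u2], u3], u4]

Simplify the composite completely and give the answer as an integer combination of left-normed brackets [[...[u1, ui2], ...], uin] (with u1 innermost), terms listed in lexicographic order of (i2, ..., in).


Skip Jacobi rewriting: expand, keep u1-initial words, read off terms.
Composite bracket: [[[[u1, u5], u2], u3], u4]
Full expansion: 16 signed words from ab - ba (2^4 = 16).
Keep just the words that open with u1:
  u1u5u2u3u4 appears with sign +1, giving the term +[[[[u1, u5], u2], u3], u4]

[[[[u1, u5], u2], u3], u4]


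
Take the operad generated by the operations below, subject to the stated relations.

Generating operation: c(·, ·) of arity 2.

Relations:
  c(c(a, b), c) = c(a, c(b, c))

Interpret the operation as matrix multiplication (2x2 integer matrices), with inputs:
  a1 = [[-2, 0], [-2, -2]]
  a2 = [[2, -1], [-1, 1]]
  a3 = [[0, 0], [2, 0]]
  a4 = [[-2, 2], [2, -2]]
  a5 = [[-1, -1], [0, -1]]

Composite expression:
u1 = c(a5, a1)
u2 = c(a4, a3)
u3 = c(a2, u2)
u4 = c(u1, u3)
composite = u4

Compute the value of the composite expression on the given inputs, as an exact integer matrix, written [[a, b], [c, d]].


[[32, 0], [8, 0]]


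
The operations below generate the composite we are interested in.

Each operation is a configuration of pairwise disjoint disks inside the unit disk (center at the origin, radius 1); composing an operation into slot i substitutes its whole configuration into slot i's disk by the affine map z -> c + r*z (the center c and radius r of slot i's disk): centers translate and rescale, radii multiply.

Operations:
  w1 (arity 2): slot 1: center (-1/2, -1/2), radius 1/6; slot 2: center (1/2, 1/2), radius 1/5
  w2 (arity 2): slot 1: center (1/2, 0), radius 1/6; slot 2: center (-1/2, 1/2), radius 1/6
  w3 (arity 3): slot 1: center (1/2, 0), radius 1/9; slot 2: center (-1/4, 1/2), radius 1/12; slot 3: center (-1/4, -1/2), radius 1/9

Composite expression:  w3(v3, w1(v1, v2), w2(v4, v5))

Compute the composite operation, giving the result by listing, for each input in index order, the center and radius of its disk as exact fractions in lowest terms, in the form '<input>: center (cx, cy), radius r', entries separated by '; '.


v1: center (-7/24, 11/24), radius 1/72; v2: center (-5/24, 13/24), radius 1/60; v3: center (1/2, 0), radius 1/9; v4: center (-7/36, -1/2), radius 1/54; v5: center (-11/36, -4/9), radius 1/54

Follow each v-input down from w3: c' goes to c + r*c', radius to r*r'.
input v3: applying the 1 nested substitution gives center (1/2, 0), radius 1/9
input v1: applying the 2 nested substitutions gives center (-7/24, 11/24), radius 1/72
input v2: applying the 2 nested substitutions gives center (-5/24, 13/24), radius 1/60
input v4: applying the 2 nested substitutions gives center (-7/36, -1/2), radius 1/54
input v5: applying the 2 nested substitutions gives center (-11/36, -4/9), radius 1/54


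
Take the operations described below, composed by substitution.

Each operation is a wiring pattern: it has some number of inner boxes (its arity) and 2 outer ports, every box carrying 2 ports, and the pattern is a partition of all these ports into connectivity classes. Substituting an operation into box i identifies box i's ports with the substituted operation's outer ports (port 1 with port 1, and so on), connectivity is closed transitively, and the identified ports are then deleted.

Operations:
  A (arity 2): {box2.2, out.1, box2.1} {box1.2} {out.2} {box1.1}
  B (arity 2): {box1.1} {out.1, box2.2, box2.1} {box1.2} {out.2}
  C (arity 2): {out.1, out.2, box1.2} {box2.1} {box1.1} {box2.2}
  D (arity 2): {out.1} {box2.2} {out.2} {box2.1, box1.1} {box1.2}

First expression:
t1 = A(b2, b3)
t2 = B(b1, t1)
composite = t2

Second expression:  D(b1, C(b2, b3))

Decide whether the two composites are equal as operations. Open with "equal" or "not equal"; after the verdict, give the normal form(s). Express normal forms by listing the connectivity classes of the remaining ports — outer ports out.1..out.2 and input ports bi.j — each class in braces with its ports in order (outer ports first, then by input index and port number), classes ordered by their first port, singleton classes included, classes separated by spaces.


In normal form, the first expression is {out.1, b3.1, b3.2} {out.2} {b1.1} {b1.2} {b2.1} {b2.2}
In normal form, the second expression is {out.1} {out.2} {b1.1, b2.2} {b1.2} {b2.1} {b3.1} {b3.2}
Different reductions; not equal.

not equal: they reduce to {out.1, b3.1, b3.2} {out.2} {b1.1} {b1.2} {b2.1} {b2.2} and {out.1} {out.2} {b1.1, b2.2} {b1.2} {b2.1} {b3.1} {b3.2}


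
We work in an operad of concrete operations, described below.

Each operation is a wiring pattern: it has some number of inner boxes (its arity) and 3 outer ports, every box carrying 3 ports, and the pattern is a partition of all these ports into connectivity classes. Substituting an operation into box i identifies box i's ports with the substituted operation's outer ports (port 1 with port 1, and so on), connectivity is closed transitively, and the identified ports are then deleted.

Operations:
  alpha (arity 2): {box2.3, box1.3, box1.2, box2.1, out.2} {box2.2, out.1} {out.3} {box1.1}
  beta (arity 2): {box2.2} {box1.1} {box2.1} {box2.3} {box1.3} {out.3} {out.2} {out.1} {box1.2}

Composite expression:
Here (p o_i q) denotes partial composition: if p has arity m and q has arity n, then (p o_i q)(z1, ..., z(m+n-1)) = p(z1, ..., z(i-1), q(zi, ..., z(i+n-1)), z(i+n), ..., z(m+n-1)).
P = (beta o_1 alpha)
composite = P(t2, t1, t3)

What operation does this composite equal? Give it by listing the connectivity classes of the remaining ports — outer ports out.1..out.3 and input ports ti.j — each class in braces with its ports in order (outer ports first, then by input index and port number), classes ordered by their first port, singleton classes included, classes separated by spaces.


After gluing at beta, chains via deleted ports link the t-ports.
composing alpha on (t2, t1), with out.j its own outer ports: {out.1, t1.2} {out.2, t1.1, t1.3, t2.2, t2.3} {out.3} {t2.1}
composing beta on (t2, t1, t3), with out.j its own outer ports: {out.1} {out.2} {out.3} {t1.1, t1.3, t2.2, t2.3} {t1.2} {t2.1} {t3.1} {t3.2} {t3.3}

{out.1} {out.2} {out.3} {t1.1, t1.3, t2.2, t2.3} {t1.2} {t2.1} {t3.1} {t3.2} {t3.3}


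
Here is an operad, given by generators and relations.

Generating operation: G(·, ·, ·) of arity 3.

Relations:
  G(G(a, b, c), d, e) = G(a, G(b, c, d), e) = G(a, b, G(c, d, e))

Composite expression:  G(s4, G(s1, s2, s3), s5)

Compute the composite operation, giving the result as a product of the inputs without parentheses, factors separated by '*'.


Associativity of G dissolves the nesting; only the s-input order survives.
G(s1, s2, s3) spells out as s1 * s2 * s3
G(s4, G(s1, s2, s3), s5) spells out as s4 * s1 * s2 * s3 * s5

s4 * s1 * s2 * s3 * s5


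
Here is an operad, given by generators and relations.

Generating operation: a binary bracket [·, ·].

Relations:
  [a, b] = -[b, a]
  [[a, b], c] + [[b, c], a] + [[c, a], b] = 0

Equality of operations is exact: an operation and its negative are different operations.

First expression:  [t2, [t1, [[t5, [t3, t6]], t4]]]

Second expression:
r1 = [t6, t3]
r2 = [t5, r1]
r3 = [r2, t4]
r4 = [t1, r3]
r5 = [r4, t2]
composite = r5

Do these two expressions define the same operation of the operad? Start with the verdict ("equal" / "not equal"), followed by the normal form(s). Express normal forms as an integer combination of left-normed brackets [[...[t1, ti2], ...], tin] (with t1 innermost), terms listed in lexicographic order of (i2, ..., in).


equal; the common form is [[[[[t1, t3], t6], t5], t4], t2] - [[[[[t1, t4], t3], t6], t5], t2] + [[[[[t1, t4], t5], t3], t6], t2] - [[[[[t1, t4], t5], t6], t3], t2] + [[[[[t1, t4], t6], t3], t5], t2] - [[[[[t1, t5], t3], t6], t4], t2] + [[[[[t1, t5], t6], t3], t4], t2] - [[[[[t1, t6], t3], t5], t4], t2]

In normal form, the first expression is [[[[[t1, t3], t6], t5], t4], t2] - [[[[[t1, t4], t3], t6], t5], t2] + [[[[[t1, t4], t5], t3], t6], t2] - [[[[[t1, t4], t5], t6], t3], t2] + [[[[[t1, t4], t6], t3], t5], t2] - [[[[[t1, t5], t3], t6], t4], t2] + [[[[[t1, t5], t6], t3], t4], t2] - [[[[[t1, t6], t3], t5], t4], t2]
In normal form, the second expression is [[[[[t1, t3], t6], t5], t4], t2] - [[[[[t1, t4], t3], t6], t5], t2] + [[[[[t1, t4], t5], t3], t6], t2] - [[[[[t1, t4], t5], t6], t3], t2] + [[[[[t1, t4], t6], t3], t5], t2] - [[[[[t1, t5], t3], t6], t4], t2] + [[[[[t1, t5], t6], t3], t4], t2] - [[[[[t1, t6], t3], t5], t4], t2]
The forms coincide; equal.


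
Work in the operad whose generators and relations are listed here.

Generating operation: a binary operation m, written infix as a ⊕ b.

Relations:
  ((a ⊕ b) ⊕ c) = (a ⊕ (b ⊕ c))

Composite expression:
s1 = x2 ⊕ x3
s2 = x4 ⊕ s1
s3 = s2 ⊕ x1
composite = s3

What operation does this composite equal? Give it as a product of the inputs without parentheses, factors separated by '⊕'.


x4 ⊕ x2 ⊕ x3 ⊕ x1

The m-tree's shape is irrelevant; the x-reading-order decides.
(x2 ⊕ x3) flattens to x2 ⊕ x3
(x4 ⊕ (x2 ⊕ x3)) flattens to x4 ⊕ x2 ⊕ x3
((x4 ⊕ (x2 ⊕ x3)) ⊕ x1) flattens to x4 ⊕ x2 ⊕ x3 ⊕ x1


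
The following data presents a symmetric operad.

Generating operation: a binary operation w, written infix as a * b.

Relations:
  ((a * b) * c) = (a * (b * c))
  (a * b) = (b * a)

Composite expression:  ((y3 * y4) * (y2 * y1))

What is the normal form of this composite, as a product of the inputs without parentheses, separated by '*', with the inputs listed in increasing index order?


Shape and order are irrelevant to w; the y-input set decides.
(y3 * y4) unparenthesizes to y3 * y4
(y2 * y1) unparenthesizes to y2 * y1
((y3 * y4) * (y2 * y1)) unparenthesizes to y3 * y4 * y2 * y1
reordering the factors by index: y1 * y2 * y3 * y4

y1 * y2 * y3 * y4


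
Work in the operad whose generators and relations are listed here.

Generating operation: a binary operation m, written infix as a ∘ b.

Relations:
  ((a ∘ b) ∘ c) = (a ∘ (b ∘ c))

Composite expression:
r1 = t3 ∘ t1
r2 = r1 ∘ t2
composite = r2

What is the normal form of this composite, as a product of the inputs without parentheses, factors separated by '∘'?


t3 ∘ t1 ∘ t2

Every regrouping of m is equal, so read the t-inputs in written order.
(t3 ∘ t1) reduces to t3 ∘ t1
((t3 ∘ t1) ∘ t2) reduces to t3 ∘ t1 ∘ t2
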